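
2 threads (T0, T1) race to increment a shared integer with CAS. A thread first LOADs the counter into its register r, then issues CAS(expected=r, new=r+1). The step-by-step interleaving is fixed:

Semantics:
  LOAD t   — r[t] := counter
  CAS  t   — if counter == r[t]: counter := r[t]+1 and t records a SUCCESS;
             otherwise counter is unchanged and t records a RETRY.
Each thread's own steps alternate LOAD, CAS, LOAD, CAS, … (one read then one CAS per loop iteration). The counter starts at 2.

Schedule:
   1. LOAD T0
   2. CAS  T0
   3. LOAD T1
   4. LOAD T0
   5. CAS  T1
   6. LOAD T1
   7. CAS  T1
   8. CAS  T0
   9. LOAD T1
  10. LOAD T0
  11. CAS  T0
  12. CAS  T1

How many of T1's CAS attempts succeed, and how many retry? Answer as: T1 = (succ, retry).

T1 = (2, 1)

[1] T0.load  rd  (counter 2, T0.r 2)
[2] T0.cas  hit  (counter 3, T0.r 2)
[3] T1.load  rd  (counter 3, T1.r 3)
[4] T0.load  rd  (counter 3, T0.r 3)
[5] T1.cas  hit  (counter 4, T1.r 3)
[6] T1.load  rd  (counter 4, T1.r 4)
[7] T1.cas  hit  (counter 5, T1.r 4)
[8] T0.cas  miss  (counter 5, T0.r 3)
[9] T1.load  rd  (counter 5, T1.r 5)
[10] T0.load  rd  (counter 5, T0.r 5)
[11] T0.cas  hit  (counter 6, T0.r 5)
[12] T1.cas  miss  (counter 6, T1.r 5)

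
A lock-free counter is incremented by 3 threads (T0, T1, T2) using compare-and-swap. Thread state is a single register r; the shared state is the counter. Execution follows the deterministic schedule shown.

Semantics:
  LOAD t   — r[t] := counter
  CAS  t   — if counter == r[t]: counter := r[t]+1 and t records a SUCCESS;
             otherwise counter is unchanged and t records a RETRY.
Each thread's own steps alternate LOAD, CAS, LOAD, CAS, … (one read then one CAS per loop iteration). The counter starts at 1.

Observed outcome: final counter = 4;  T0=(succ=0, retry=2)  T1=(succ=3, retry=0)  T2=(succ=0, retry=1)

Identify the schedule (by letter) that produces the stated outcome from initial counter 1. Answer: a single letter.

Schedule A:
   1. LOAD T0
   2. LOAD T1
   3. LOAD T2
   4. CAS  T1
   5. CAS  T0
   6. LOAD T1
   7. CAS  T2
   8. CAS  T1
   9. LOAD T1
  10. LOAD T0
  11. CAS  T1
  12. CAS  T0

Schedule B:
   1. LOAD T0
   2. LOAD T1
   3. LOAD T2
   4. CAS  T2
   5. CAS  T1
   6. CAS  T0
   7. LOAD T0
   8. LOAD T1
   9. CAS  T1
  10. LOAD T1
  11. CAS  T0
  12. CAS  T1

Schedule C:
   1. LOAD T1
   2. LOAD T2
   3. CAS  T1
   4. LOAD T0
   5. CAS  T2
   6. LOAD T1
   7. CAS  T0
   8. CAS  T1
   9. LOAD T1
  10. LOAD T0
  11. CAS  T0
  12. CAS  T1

A

Tracing schedule A:
[1] T0.load  rd  (counter 1, T0.r 1)
[2] T1.load  rd  (counter 1, T1.r 1)
[3] T2.load  rd  (counter 1, T2.r 1)
[4] T1.cas  hit  (counter 2, T1.r 1)
[5] T0.cas  miss  (counter 2, T0.r 1)
[6] T1.load  rd  (counter 2, T1.r 2)
[7] T2.cas  miss  (counter 2, T2.r 1)
[8] T1.cas  hit  (counter 3, T1.r 2)
[9] T1.load  rd  (counter 3, T1.r 3)
[10] T0.load  rd  (counter 3, T0.r 3)
[11] T1.cas  hit  (counter 4, T1.r 3)
[12] T0.cas  miss  (counter 4, T0.r 3)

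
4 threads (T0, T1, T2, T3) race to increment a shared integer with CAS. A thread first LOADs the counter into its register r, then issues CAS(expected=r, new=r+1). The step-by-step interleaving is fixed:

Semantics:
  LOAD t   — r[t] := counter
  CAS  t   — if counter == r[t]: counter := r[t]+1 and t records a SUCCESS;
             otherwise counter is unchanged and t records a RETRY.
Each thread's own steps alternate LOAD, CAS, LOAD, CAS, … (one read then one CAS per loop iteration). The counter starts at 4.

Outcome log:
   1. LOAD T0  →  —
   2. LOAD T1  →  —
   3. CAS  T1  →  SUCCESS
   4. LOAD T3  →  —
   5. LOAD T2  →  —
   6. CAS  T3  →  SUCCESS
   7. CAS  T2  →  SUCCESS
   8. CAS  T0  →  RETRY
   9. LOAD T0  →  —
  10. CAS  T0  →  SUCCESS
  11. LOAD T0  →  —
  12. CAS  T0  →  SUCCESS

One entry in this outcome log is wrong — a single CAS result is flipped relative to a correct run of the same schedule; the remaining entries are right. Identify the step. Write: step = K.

Re-executing:
1. LOAD T0 → mem=4 r[T0]=4 [LOAD]
2. LOAD T1 → mem=4 r[T1]=4 [LOAD]
3. CAS T1 → mem=5 r[T1]=4 [OK]
4. LOAD T3 → mem=5 r[T3]=5 [LOAD]
5. LOAD T2 → mem=5 r[T2]=5 [LOAD]
6. CAS T3 → mem=6 r[T3]=5 [OK]
7. CAS T2 → mem=6 r[T2]=5 [RETRY]
8. CAS T0 → mem=6 r[T0]=4 [RETRY]
9. LOAD T0 → mem=6 r[T0]=6 [LOAD]
10. CAS T0 → mem=7 r[T0]=6 [OK]
11. LOAD T0 → mem=7 r[T0]=7 [LOAD]
12. CAS T0 → mem=8 r[T0]=7 [OK]
Log disagrees first at step 7.

step = 7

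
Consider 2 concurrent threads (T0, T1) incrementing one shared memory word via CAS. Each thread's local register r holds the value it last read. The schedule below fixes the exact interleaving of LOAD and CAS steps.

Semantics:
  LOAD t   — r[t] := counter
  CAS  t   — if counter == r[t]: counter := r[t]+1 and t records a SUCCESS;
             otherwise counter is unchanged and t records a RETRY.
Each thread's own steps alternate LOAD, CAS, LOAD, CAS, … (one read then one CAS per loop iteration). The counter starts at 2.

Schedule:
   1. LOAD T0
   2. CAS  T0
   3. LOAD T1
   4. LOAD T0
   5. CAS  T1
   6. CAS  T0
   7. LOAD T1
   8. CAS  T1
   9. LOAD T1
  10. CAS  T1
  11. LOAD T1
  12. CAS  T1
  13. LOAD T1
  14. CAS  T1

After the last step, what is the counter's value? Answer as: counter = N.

#1 T0 reads 2
#2 T0 CAS(2→3) writes; counter now 3
#3 T1 reads 3
#4 T0 reads 3
#5 T1 CAS(3→4) writes; counter now 4
#6 T0 CAS(3→4) fails; counter now 4
#7 T1 reads 4
#8 T1 CAS(4→5) writes; counter now 5
#9 T1 reads 5
#10 T1 CAS(5→6) writes; counter now 6
#11 T1 reads 6
#12 T1 CAS(6→7) writes; counter now 7
#13 T1 reads 7
#14 T1 CAS(7→8) writes; counter now 8

counter = 8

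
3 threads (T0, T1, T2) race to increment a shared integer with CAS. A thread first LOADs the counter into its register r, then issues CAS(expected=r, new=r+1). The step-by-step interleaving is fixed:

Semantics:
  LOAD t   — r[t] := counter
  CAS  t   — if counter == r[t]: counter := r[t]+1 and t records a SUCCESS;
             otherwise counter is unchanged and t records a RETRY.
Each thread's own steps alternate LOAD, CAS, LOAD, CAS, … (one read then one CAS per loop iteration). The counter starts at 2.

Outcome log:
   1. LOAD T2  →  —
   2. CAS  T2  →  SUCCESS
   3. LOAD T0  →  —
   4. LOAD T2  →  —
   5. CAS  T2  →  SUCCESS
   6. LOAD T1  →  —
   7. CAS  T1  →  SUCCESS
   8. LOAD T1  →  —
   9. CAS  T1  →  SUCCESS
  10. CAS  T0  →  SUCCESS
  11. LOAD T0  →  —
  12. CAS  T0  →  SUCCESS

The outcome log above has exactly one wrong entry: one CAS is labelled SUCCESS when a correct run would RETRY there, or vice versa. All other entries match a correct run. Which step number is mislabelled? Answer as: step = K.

step = 10

Reference trace:
#1 T2 reads 2
#2 T2 CAS(2→3) writes; counter now 3
#3 T0 reads 3
#4 T2 reads 3
#5 T2 CAS(3→4) writes; counter now 4
#6 T1 reads 4
#7 T1 CAS(4→5) writes; counter now 5
#8 T1 reads 5
#9 T1 CAS(5→6) writes; counter now 6
#10 T0 CAS(3→4) fails; counter now 6
#11 T0 reads 6
#12 T0 CAS(6→7) writes; counter now 7
Mismatch at 10.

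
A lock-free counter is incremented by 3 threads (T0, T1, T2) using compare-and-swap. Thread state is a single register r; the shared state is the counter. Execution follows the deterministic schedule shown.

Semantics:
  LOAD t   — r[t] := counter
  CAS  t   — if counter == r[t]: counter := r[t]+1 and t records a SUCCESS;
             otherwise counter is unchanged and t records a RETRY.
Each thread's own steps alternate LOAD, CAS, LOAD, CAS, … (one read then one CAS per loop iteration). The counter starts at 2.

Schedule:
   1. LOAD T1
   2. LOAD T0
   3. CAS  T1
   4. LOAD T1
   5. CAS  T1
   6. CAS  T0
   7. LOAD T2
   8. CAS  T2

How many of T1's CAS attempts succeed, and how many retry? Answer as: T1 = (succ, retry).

   1) LOAD T1:  M=2  r_T1=2
   2) LOAD T0:  M=2  r_T0=2
   3) CAS  T1:  M=3  r_T1=2 ✓
   4) LOAD T1:  M=3  r_T1=3
   5) CAS  T1:  M=4  r_T1=3 ✓
   6) CAS  T0:  M=4  r_T0=2 ✗
   7) LOAD T2:  M=4  r_T2=4
   8) CAS  T2:  M=5  r_T2=4 ✓

T1 = (2, 0)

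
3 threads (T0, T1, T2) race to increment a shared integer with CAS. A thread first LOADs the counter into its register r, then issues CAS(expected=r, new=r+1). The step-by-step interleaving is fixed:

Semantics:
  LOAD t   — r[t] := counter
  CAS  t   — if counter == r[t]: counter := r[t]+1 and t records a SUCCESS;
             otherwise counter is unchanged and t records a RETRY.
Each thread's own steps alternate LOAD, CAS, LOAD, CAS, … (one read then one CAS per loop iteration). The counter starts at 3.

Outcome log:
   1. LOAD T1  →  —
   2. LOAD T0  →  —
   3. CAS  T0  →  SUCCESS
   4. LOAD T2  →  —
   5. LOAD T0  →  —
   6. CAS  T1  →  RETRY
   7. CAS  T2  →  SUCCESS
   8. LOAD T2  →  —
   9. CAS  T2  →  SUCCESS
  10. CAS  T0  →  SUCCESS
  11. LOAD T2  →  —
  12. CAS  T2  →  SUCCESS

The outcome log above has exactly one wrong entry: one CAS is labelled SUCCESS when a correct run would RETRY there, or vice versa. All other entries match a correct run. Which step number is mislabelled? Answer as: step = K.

Re-executing:
[1] T1.load  rd  (counter 3, T1.r 3)
[2] T0.load  rd  (counter 3, T0.r 3)
[3] T0.cas  hit  (counter 4, T0.r 3)
[4] T2.load  rd  (counter 4, T2.r 4)
[5] T0.load  rd  (counter 4, T0.r 4)
[6] T1.cas  miss  (counter 4, T1.r 3)
[7] T2.cas  hit  (counter 5, T2.r 4)
[8] T2.load  rd  (counter 5, T2.r 5)
[9] T2.cas  hit  (counter 6, T2.r 5)
[10] T0.cas  miss  (counter 6, T0.r 4)
[11] T2.load  rd  (counter 6, T2.r 6)
[12] T2.cas  hit  (counter 7, T2.r 6)
Flip is step 10.

step = 10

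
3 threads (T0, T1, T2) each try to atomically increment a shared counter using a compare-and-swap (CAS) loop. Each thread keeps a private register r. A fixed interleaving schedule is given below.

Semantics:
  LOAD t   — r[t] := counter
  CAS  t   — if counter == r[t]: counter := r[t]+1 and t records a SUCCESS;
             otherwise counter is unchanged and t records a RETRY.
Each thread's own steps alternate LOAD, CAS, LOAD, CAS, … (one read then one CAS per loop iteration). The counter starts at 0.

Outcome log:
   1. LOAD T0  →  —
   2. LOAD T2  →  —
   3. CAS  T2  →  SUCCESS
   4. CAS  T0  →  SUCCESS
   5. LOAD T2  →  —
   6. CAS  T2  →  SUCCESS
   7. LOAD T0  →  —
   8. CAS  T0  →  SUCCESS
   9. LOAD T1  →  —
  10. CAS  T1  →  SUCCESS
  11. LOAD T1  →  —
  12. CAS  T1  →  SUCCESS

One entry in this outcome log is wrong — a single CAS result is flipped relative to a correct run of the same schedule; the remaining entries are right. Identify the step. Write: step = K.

Re-executing:
#1 T0 reads 0
#2 T2 reads 0
#3 T2 CAS(0→1) writes; counter now 1
#4 T0 CAS(0→1) fails; counter now 1
#5 T2 reads 1
#6 T2 CAS(1→2) writes; counter now 2
#7 T0 reads 2
#8 T0 CAS(2→3) writes; counter now 3
#9 T1 reads 3
#10 T1 CAS(3→4) writes; counter now 4
#11 T1 reads 4
#12 T1 CAS(4→5) writes; counter now 5
Log disagrees first at step 4.

step = 4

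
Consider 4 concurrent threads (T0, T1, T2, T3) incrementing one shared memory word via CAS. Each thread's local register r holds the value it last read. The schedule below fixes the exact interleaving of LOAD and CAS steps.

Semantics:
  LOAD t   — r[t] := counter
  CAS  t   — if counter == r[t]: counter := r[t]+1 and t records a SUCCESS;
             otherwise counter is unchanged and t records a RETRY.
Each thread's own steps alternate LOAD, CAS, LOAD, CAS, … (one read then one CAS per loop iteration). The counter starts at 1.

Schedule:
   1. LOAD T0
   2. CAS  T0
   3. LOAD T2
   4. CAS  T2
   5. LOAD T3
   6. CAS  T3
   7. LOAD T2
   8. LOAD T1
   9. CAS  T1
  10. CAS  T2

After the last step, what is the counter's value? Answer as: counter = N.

#1 T0 reads 1
#2 T0 CAS(1→2) writes; counter now 2
#3 T2 reads 2
#4 T2 CAS(2→3) writes; counter now 3
#5 T3 reads 3
#6 T3 CAS(3→4) writes; counter now 4
#7 T2 reads 4
#8 T1 reads 4
#9 T1 CAS(4→5) writes; counter now 5
#10 T2 CAS(4→5) fails; counter now 5

counter = 5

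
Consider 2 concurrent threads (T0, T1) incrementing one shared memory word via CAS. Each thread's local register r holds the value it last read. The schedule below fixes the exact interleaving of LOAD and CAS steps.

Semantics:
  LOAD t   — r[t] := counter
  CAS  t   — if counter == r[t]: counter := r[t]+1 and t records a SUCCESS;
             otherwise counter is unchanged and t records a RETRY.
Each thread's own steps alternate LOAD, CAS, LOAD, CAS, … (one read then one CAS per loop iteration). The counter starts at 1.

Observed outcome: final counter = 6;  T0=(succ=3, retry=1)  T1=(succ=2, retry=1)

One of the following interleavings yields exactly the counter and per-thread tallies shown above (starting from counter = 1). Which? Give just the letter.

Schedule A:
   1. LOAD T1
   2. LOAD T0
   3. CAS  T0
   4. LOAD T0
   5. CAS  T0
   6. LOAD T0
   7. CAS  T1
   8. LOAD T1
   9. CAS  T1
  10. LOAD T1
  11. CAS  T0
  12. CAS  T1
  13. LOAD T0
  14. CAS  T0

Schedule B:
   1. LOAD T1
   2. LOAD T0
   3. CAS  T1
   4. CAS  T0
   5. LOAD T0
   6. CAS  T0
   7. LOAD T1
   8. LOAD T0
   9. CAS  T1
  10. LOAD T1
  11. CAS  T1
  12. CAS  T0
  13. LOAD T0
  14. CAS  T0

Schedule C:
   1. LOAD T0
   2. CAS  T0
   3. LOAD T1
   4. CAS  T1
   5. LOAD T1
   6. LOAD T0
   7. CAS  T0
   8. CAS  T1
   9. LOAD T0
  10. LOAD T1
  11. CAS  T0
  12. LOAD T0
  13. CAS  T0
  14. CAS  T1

A

Tracing schedule A:
[1] T1.load  rd  (counter 1, T1.r 1)
[2] T0.load  rd  (counter 1, T0.r 1)
[3] T0.cas  hit  (counter 2, T0.r 1)
[4] T0.load  rd  (counter 2, T0.r 2)
[5] T0.cas  hit  (counter 3, T0.r 2)
[6] T0.load  rd  (counter 3, T0.r 3)
[7] T1.cas  miss  (counter 3, T1.r 1)
[8] T1.load  rd  (counter 3, T1.r 3)
[9] T1.cas  hit  (counter 4, T1.r 3)
[10] T1.load  rd  (counter 4, T1.r 4)
[11] T0.cas  miss  (counter 4, T0.r 3)
[12] T1.cas  hit  (counter 5, T1.r 4)
[13] T0.load  rd  (counter 5, T0.r 5)
[14] T0.cas  hit  (counter 6, T0.r 5)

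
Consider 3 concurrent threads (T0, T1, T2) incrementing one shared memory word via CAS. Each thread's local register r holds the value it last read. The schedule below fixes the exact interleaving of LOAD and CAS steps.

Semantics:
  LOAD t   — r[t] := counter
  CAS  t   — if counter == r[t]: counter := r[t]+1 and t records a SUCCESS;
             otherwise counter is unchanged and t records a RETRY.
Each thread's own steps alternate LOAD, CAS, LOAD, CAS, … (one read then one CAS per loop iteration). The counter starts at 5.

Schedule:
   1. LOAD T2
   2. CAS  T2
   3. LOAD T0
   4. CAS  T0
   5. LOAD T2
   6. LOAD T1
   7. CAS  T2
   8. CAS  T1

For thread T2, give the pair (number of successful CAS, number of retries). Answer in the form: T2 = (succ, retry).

T2 = (2, 0)

T2 LOAD — after: cnt=5, r=5 — load
T2 CAS — after: cnt=6, r=5 — ok
T0 LOAD — after: cnt=6, r=6 — load
T0 CAS — after: cnt=7, r=6 — ok
T2 LOAD — after: cnt=7, r=7 — load
T1 LOAD — after: cnt=7, r=7 — load
T2 CAS — after: cnt=8, r=7 — ok
T1 CAS — after: cnt=8, r=7 — retry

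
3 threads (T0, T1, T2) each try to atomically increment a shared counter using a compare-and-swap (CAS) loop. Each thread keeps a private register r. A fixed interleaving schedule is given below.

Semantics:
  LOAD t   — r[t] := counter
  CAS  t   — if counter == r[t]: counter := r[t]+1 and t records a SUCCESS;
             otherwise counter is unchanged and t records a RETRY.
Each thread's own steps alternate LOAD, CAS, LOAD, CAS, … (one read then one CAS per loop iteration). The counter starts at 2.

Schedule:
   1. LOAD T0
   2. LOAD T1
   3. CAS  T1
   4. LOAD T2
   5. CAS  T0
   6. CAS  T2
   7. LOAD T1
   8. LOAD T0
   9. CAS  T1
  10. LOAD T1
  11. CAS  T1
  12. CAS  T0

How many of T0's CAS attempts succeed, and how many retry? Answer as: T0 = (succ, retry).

#1 T0 reads 2
#2 T1 reads 2
#3 T1 CAS(2→3) writes; counter now 3
#4 T2 reads 3
#5 T0 CAS(2→3) fails; counter now 3
#6 T2 CAS(3→4) writes; counter now 4
#7 T1 reads 4
#8 T0 reads 4
#9 T1 CAS(4→5) writes; counter now 5
#10 T1 reads 5
#11 T1 CAS(5→6) writes; counter now 6
#12 T0 CAS(4→5) fails; counter now 6

T0 = (0, 2)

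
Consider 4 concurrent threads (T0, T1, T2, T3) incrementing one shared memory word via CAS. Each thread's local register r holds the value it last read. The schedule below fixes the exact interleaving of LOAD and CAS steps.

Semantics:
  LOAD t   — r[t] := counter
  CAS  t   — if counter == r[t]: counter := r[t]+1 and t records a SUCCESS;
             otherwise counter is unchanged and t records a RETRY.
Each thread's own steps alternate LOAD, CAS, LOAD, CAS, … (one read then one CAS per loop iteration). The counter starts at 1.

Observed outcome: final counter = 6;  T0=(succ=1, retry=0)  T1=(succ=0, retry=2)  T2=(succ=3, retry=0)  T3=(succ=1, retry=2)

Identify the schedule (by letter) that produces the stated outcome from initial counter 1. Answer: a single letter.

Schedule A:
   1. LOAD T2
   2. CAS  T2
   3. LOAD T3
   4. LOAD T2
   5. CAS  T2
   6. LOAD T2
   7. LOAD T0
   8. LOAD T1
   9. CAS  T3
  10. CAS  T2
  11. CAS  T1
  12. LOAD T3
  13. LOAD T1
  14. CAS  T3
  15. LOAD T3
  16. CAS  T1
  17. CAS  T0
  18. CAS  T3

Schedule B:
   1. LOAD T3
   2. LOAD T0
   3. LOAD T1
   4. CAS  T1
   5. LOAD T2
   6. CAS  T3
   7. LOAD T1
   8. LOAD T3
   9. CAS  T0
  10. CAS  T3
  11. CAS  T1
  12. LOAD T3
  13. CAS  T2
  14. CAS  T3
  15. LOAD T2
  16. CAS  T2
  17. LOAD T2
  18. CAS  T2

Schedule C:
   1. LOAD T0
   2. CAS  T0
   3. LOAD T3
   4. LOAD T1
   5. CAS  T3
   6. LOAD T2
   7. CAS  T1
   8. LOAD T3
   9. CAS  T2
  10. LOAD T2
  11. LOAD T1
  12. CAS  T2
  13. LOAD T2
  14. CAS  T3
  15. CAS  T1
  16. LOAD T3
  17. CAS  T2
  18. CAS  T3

Tracing schedule C:
T0 LOAD — after: cnt=1, r=1 — load
T0 CAS — after: cnt=2, r=1 — ok
T3 LOAD — after: cnt=2, r=2 — load
T1 LOAD — after: cnt=2, r=2 — load
T3 CAS — after: cnt=3, r=2 — ok
T2 LOAD — after: cnt=3, r=3 — load
T1 CAS — after: cnt=3, r=2 — retry
T3 LOAD — after: cnt=3, r=3 — load
T2 CAS — after: cnt=4, r=3 — ok
T2 LOAD — after: cnt=4, r=4 — load
T1 LOAD — after: cnt=4, r=4 — load
T2 CAS — after: cnt=5, r=4 — ok
T2 LOAD — after: cnt=5, r=5 — load
T3 CAS — after: cnt=5, r=3 — retry
T1 CAS — after: cnt=5, r=4 — retry
T3 LOAD — after: cnt=5, r=5 — load
T2 CAS — after: cnt=6, r=5 — ok
T3 CAS — after: cnt=6, r=5 — retry

C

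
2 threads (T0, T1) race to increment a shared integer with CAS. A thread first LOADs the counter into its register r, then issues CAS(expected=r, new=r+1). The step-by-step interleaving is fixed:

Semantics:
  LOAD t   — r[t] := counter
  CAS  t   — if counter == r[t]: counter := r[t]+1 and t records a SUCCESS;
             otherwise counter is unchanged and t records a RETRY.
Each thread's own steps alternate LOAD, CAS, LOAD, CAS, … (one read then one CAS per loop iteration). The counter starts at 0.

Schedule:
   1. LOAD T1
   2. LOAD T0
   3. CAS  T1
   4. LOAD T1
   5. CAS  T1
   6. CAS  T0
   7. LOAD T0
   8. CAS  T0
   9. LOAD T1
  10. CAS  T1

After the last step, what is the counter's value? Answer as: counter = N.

counter = 4

T1 LOAD — after: cnt=0, r=0 — load
T0 LOAD — after: cnt=0, r=0 — load
T1 CAS — after: cnt=1, r=0 — ok
T1 LOAD — after: cnt=1, r=1 — load
T1 CAS — after: cnt=2, r=1 — ok
T0 CAS — after: cnt=2, r=0 — retry
T0 LOAD — after: cnt=2, r=2 — load
T0 CAS — after: cnt=3, r=2 — ok
T1 LOAD — after: cnt=3, r=3 — load
T1 CAS — after: cnt=4, r=3 — ok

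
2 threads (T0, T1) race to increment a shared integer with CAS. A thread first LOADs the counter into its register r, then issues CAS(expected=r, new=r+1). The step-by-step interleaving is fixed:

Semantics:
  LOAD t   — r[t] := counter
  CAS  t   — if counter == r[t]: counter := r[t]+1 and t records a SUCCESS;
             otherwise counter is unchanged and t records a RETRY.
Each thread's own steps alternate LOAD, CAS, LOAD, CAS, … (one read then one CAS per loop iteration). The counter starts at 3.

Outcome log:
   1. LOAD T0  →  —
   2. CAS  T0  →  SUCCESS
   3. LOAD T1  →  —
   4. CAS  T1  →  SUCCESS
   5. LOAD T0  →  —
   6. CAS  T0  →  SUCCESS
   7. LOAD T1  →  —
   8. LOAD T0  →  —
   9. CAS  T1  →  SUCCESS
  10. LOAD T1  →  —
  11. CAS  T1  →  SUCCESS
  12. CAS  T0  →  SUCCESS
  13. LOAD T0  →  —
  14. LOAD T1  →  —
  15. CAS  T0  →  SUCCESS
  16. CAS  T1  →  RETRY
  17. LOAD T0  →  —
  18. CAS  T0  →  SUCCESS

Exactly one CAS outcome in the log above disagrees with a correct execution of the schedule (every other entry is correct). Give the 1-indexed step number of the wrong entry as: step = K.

Re-executing:
T0 LOAD — after: cnt=3, r=3 — load
T0 CAS — after: cnt=4, r=3 — ok
T1 LOAD — after: cnt=4, r=4 — load
T1 CAS — after: cnt=5, r=4 — ok
T0 LOAD — after: cnt=5, r=5 — load
T0 CAS — after: cnt=6, r=5 — ok
T1 LOAD — after: cnt=6, r=6 — load
T0 LOAD — after: cnt=6, r=6 — load
T1 CAS — after: cnt=7, r=6 — ok
T1 LOAD — after: cnt=7, r=7 — load
T1 CAS — after: cnt=8, r=7 — ok
T0 CAS — after: cnt=8, r=6 — retry
T0 LOAD — after: cnt=8, r=8 — load
T1 LOAD — after: cnt=8, r=8 — load
T0 CAS — after: cnt=9, r=8 — ok
T1 CAS — after: cnt=9, r=8 — retry
T0 LOAD — after: cnt=9, r=9 — load
T0 CAS — after: cnt=10, r=9 — ok
Mismatch at 12.

step = 12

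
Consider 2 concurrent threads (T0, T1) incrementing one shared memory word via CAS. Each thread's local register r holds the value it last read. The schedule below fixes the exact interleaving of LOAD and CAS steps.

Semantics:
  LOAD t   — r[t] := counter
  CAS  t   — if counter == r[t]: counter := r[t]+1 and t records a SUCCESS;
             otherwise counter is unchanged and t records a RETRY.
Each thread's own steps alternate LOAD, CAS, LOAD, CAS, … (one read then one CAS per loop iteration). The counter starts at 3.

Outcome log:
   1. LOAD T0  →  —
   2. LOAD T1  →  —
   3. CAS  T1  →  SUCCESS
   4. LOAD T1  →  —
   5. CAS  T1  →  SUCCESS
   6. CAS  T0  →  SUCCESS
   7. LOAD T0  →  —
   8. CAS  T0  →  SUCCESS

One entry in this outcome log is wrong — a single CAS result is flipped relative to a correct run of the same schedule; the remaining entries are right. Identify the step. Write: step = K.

Re-executing:
[1] T0.load  rd  (counter 3, T0.r 3)
[2] T1.load  rd  (counter 3, T1.r 3)
[3] T1.cas  hit  (counter 4, T1.r 3)
[4] T1.load  rd  (counter 4, T1.r 4)
[5] T1.cas  hit  (counter 5, T1.r 4)
[6] T0.cas  miss  (counter 5, T0.r 3)
[7] T0.load  rd  (counter 5, T0.r 5)
[8] T0.cas  hit  (counter 6, T0.r 5)
Mismatch at 6.

step = 6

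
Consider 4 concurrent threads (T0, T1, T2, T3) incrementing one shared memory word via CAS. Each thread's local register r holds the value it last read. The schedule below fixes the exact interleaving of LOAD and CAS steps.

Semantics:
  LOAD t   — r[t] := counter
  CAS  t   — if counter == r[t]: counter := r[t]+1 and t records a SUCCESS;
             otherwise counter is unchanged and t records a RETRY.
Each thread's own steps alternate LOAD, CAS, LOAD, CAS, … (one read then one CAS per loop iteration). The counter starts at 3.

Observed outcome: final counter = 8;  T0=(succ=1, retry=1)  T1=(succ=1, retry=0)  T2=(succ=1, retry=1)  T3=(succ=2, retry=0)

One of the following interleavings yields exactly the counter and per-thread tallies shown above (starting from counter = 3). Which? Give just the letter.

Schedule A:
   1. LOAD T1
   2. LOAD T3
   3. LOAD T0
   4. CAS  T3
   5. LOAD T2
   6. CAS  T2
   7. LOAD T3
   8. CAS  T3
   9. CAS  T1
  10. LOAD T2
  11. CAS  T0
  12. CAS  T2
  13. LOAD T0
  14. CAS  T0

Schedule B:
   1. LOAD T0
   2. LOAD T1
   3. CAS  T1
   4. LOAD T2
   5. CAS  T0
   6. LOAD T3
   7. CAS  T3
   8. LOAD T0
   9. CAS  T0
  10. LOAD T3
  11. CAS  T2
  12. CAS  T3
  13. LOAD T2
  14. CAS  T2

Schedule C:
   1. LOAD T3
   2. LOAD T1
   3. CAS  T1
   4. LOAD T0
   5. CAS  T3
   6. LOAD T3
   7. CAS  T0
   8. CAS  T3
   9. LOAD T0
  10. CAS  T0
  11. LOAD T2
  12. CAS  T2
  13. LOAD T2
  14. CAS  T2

B

Run B:
   1) LOAD T0:  M=3  r_T0=3
   2) LOAD T1:  M=3  r_T1=3
   3) CAS  T1:  M=4  r_T1=3 ✓
   4) LOAD T2:  M=4  r_T2=4
   5) CAS  T0:  M=4  r_T0=3 ✗
   6) LOAD T3:  M=4  r_T3=4
   7) CAS  T3:  M=5  r_T3=4 ✓
   8) LOAD T0:  M=5  r_T0=5
   9) CAS  T0:  M=6  r_T0=5 ✓
  10) LOAD T3:  M=6  r_T3=6
  11) CAS  T2:  M=6  r_T2=4 ✗
  12) CAS  T3:  M=7  r_T3=6 ✓
  13) LOAD T2:  M=7  r_T2=7
  14) CAS  T2:  M=8  r_T2=7 ✓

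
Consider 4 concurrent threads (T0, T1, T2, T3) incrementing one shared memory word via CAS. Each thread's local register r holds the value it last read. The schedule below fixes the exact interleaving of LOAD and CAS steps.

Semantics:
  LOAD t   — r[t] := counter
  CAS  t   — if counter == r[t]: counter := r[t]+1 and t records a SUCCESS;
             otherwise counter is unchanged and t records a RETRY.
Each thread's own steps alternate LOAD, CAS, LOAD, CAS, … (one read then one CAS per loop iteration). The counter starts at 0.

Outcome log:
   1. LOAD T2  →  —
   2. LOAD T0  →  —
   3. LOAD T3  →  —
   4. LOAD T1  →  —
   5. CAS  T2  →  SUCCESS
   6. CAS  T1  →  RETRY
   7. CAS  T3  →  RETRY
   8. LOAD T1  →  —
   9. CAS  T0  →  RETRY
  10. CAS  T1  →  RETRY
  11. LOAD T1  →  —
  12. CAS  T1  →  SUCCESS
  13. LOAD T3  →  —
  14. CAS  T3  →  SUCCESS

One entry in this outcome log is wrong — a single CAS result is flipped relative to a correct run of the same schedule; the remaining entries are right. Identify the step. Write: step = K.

step = 10

Re-executing:
T2 LOAD — after: cnt=0, r=0 — load
T0 LOAD — after: cnt=0, r=0 — load
T3 LOAD — after: cnt=0, r=0 — load
T1 LOAD — after: cnt=0, r=0 — load
T2 CAS — after: cnt=1, r=0 — ok
T1 CAS — after: cnt=1, r=0 — retry
T3 CAS — after: cnt=1, r=0 — retry
T1 LOAD — after: cnt=1, r=1 — load
T0 CAS — after: cnt=1, r=0 — retry
T1 CAS — after: cnt=2, r=1 — ok
T1 LOAD — after: cnt=2, r=2 — load
T1 CAS — after: cnt=3, r=2 — ok
T3 LOAD — after: cnt=3, r=3 — load
T3 CAS — after: cnt=4, r=3 — ok
Flip is step 10.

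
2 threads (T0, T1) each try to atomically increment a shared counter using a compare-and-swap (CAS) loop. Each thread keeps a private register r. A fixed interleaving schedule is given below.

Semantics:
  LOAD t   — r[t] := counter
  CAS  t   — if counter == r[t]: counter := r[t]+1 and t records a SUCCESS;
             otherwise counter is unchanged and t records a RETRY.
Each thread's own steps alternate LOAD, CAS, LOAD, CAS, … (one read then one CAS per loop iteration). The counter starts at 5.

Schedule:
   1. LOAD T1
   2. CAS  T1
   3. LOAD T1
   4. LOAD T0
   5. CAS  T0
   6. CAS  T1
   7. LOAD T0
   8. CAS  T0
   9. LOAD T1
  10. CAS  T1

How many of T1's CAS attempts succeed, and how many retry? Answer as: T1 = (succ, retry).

T1 = (2, 1)

T1 LOAD — after: cnt=5, r=5 — load
T1 CAS — after: cnt=6, r=5 — ok
T1 LOAD — after: cnt=6, r=6 — load
T0 LOAD — after: cnt=6, r=6 — load
T0 CAS — after: cnt=7, r=6 — ok
T1 CAS — after: cnt=7, r=6 — retry
T0 LOAD — after: cnt=7, r=7 — load
T0 CAS — after: cnt=8, r=7 — ok
T1 LOAD — after: cnt=8, r=8 — load
T1 CAS — after: cnt=9, r=8 — ok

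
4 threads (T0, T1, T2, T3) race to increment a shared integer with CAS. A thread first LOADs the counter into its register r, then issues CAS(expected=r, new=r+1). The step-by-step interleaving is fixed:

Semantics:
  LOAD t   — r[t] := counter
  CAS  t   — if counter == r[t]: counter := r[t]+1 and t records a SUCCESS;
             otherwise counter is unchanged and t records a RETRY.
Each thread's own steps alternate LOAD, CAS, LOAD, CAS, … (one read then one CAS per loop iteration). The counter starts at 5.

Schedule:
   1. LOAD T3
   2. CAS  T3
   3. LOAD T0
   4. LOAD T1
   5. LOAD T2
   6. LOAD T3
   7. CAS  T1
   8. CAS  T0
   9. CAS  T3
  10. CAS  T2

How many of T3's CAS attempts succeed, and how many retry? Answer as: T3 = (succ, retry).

1. LOAD T3 → mem=5 r[T3]=5 [LOAD]
2. CAS T3 → mem=6 r[T3]=5 [OK]
3. LOAD T0 → mem=6 r[T0]=6 [LOAD]
4. LOAD T1 → mem=6 r[T1]=6 [LOAD]
5. LOAD T2 → mem=6 r[T2]=6 [LOAD]
6. LOAD T3 → mem=6 r[T3]=6 [LOAD]
7. CAS T1 → mem=7 r[T1]=6 [OK]
8. CAS T0 → mem=7 r[T0]=6 [RETRY]
9. CAS T3 → mem=7 r[T3]=6 [RETRY]
10. CAS T2 → mem=7 r[T2]=6 [RETRY]

T3 = (1, 1)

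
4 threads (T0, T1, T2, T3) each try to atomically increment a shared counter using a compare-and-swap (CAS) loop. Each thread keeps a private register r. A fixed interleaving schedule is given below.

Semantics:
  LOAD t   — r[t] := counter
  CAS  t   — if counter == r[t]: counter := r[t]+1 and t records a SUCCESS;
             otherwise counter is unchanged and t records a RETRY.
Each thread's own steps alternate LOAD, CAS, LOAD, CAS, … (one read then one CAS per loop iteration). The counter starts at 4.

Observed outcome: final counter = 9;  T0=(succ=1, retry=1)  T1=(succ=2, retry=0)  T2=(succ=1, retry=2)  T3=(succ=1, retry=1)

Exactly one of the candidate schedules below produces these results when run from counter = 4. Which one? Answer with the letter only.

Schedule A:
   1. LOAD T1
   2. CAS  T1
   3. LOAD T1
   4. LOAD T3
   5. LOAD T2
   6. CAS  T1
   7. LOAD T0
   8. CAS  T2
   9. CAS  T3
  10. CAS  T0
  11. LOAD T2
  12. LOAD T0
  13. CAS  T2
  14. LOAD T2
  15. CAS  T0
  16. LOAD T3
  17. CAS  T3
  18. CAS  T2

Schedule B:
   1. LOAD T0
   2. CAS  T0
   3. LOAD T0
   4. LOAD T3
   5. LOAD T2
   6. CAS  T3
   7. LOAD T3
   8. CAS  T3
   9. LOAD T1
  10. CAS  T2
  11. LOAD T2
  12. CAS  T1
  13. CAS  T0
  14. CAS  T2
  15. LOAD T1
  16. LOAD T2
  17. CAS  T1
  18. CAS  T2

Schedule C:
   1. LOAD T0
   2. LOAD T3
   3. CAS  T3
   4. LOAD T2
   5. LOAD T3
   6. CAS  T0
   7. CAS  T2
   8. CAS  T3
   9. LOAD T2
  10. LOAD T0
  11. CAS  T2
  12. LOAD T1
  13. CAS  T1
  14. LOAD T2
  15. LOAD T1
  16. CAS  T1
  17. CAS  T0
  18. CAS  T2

Simulating candidate A:
#1 T1 reads 4
#2 T1 CAS(4→5) writes; counter now 5
#3 T1 reads 5
#4 T3 reads 5
#5 T2 reads 5
#6 T1 CAS(5→6) writes; counter now 6
#7 T0 reads 6
#8 T2 CAS(5→6) fails; counter now 6
#9 T3 CAS(5→6) fails; counter now 6
#10 T0 CAS(6→7) writes; counter now 7
#11 T2 reads 7
#12 T0 reads 7
#13 T2 CAS(7→8) writes; counter now 8
#14 T2 reads 8
#15 T0 CAS(7→8) fails; counter now 8
#16 T3 reads 8
#17 T3 CAS(8→9) writes; counter now 9
#18 T2 CAS(8→9) fails; counter now 9

A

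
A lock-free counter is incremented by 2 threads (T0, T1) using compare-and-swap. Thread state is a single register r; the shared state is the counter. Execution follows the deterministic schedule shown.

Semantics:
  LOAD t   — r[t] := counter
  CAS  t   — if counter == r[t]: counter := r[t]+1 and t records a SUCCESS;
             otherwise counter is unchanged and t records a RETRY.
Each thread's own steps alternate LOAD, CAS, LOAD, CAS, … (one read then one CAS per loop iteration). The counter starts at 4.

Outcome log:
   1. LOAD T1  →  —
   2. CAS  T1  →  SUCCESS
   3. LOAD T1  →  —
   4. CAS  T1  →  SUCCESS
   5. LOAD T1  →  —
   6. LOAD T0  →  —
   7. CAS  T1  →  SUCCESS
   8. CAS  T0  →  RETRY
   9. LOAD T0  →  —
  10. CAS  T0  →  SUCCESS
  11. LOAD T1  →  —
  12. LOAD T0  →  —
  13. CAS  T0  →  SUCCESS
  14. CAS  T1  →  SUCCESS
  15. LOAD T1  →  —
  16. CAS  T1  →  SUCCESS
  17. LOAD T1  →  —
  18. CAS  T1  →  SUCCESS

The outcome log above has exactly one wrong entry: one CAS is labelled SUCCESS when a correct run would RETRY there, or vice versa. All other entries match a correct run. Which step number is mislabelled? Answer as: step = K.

step = 14

Reference trace:
step 1: T1 LOAD ⇒ load; ctr=4 reg=4
step 2: T1 CAS ⇒ ok; ctr=5 reg=4
step 3: T1 LOAD ⇒ load; ctr=5 reg=5
step 4: T1 CAS ⇒ ok; ctr=6 reg=5
step 5: T1 LOAD ⇒ load; ctr=6 reg=6
step 6: T0 LOAD ⇒ load; ctr=6 reg=6
step 7: T1 CAS ⇒ ok; ctr=7 reg=6
step 8: T0 CAS ⇒ retry; ctr=7 reg=6
step 9: T0 LOAD ⇒ load; ctr=7 reg=7
step 10: T0 CAS ⇒ ok; ctr=8 reg=7
step 11: T1 LOAD ⇒ load; ctr=8 reg=8
step 12: T0 LOAD ⇒ load; ctr=8 reg=8
step 13: T0 CAS ⇒ ok; ctr=9 reg=8
step 14: T1 CAS ⇒ retry; ctr=9 reg=8
step 15: T1 LOAD ⇒ load; ctr=9 reg=9
step 16: T1 CAS ⇒ ok; ctr=10 reg=9
step 17: T1 LOAD ⇒ load; ctr=10 reg=10
step 18: T1 CAS ⇒ ok; ctr=11 reg=10
Log disagrees first at step 14.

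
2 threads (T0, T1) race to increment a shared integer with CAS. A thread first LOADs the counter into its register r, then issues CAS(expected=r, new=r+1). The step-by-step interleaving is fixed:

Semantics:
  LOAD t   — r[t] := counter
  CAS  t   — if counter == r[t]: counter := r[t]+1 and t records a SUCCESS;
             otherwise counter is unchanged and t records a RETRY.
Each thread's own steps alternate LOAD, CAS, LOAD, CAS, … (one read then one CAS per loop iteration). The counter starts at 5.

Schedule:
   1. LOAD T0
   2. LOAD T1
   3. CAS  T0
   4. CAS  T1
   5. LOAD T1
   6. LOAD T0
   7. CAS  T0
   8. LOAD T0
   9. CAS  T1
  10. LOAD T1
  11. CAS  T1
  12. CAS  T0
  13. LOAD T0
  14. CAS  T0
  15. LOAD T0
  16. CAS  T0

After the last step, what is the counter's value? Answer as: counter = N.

1. LOAD T0 → mem=5 r[T0]=5 [LOAD]
2. LOAD T1 → mem=5 r[T1]=5 [LOAD]
3. CAS T0 → mem=6 r[T0]=5 [OK]
4. CAS T1 → mem=6 r[T1]=5 [RETRY]
5. LOAD T1 → mem=6 r[T1]=6 [LOAD]
6. LOAD T0 → mem=6 r[T0]=6 [LOAD]
7. CAS T0 → mem=7 r[T0]=6 [OK]
8. LOAD T0 → mem=7 r[T0]=7 [LOAD]
9. CAS T1 → mem=7 r[T1]=6 [RETRY]
10. LOAD T1 → mem=7 r[T1]=7 [LOAD]
11. CAS T1 → mem=8 r[T1]=7 [OK]
12. CAS T0 → mem=8 r[T0]=7 [RETRY]
13. LOAD T0 → mem=8 r[T0]=8 [LOAD]
14. CAS T0 → mem=9 r[T0]=8 [OK]
15. LOAD T0 → mem=9 r[T0]=9 [LOAD]
16. CAS T0 → mem=10 r[T0]=9 [OK]

counter = 10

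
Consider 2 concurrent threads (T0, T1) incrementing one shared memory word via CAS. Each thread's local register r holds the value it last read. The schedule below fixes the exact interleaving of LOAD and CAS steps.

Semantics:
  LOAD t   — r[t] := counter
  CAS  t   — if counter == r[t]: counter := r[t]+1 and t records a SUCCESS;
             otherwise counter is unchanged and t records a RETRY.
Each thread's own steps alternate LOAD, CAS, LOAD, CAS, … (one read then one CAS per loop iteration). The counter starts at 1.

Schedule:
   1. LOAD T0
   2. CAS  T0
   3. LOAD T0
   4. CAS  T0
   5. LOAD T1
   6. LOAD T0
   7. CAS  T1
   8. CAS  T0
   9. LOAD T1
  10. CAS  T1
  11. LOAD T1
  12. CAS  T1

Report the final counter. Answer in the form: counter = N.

counter = 6

[1] T0.load  rd  (counter 1, T0.r 1)
[2] T0.cas  hit  (counter 2, T0.r 1)
[3] T0.load  rd  (counter 2, T0.r 2)
[4] T0.cas  hit  (counter 3, T0.r 2)
[5] T1.load  rd  (counter 3, T1.r 3)
[6] T0.load  rd  (counter 3, T0.r 3)
[7] T1.cas  hit  (counter 4, T1.r 3)
[8] T0.cas  miss  (counter 4, T0.r 3)
[9] T1.load  rd  (counter 4, T1.r 4)
[10] T1.cas  hit  (counter 5, T1.r 4)
[11] T1.load  rd  (counter 5, T1.r 5)
[12] T1.cas  hit  (counter 6, T1.r 5)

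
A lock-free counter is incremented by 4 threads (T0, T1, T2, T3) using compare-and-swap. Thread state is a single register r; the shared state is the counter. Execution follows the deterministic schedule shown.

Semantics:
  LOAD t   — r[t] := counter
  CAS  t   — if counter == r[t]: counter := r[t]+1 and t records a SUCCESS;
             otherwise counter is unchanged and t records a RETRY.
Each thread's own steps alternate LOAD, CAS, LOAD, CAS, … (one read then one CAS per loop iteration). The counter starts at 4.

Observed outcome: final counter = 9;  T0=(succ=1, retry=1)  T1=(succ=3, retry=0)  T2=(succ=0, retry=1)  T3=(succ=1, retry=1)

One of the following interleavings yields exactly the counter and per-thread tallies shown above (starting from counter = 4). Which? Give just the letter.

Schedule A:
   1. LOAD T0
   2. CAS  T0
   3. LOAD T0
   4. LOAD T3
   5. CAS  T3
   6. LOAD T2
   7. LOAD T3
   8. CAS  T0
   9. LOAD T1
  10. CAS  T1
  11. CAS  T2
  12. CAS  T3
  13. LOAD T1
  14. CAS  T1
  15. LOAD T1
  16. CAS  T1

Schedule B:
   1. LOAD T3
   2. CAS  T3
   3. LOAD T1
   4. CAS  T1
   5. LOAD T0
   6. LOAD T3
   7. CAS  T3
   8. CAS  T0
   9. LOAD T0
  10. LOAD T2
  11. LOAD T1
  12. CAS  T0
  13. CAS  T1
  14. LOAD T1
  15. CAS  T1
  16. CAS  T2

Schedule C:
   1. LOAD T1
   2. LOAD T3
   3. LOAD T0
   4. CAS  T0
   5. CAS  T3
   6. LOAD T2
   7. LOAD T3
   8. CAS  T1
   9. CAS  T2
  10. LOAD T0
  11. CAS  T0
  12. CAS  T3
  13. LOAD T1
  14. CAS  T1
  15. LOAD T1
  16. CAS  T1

Simulating candidate A:
[1] T0.load  rd  (counter 4, T0.r 4)
[2] T0.cas  hit  (counter 5, T0.r 4)
[3] T0.load  rd  (counter 5, T0.r 5)
[4] T3.load  rd  (counter 5, T3.r 5)
[5] T3.cas  hit  (counter 6, T3.r 5)
[6] T2.load  rd  (counter 6, T2.r 6)
[7] T3.load  rd  (counter 6, T3.r 6)
[8] T0.cas  miss  (counter 6, T0.r 5)
[9] T1.load  rd  (counter 6, T1.r 6)
[10] T1.cas  hit  (counter 7, T1.r 6)
[11] T2.cas  miss  (counter 7, T2.r 6)
[12] T3.cas  miss  (counter 7, T3.r 6)
[13] T1.load  rd  (counter 7, T1.r 7)
[14] T1.cas  hit  (counter 8, T1.r 7)
[15] T1.load  rd  (counter 8, T1.r 8)
[16] T1.cas  hit  (counter 9, T1.r 8)

A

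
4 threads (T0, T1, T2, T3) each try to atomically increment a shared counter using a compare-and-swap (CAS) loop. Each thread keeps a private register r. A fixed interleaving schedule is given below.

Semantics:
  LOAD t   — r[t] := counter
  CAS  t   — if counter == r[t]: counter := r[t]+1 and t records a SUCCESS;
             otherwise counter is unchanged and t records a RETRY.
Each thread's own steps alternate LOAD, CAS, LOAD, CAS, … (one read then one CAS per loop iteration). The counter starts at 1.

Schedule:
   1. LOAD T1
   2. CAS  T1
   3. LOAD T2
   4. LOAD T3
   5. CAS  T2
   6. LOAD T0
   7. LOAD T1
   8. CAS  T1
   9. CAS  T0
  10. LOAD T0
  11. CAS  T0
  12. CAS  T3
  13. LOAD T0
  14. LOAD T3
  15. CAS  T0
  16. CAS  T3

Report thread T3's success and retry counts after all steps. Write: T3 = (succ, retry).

step 1: T1 LOAD ⇒ load; ctr=1 reg=1
step 2: T1 CAS ⇒ ok; ctr=2 reg=1
step 3: T2 LOAD ⇒ load; ctr=2 reg=2
step 4: T3 LOAD ⇒ load; ctr=2 reg=2
step 5: T2 CAS ⇒ ok; ctr=3 reg=2
step 6: T0 LOAD ⇒ load; ctr=3 reg=3
step 7: T1 LOAD ⇒ load; ctr=3 reg=3
step 8: T1 CAS ⇒ ok; ctr=4 reg=3
step 9: T0 CAS ⇒ retry; ctr=4 reg=3
step 10: T0 LOAD ⇒ load; ctr=4 reg=4
step 11: T0 CAS ⇒ ok; ctr=5 reg=4
step 12: T3 CAS ⇒ retry; ctr=5 reg=2
step 13: T0 LOAD ⇒ load; ctr=5 reg=5
step 14: T3 LOAD ⇒ load; ctr=5 reg=5
step 15: T0 CAS ⇒ ok; ctr=6 reg=5
step 16: T3 CAS ⇒ retry; ctr=6 reg=5

T3 = (0, 2)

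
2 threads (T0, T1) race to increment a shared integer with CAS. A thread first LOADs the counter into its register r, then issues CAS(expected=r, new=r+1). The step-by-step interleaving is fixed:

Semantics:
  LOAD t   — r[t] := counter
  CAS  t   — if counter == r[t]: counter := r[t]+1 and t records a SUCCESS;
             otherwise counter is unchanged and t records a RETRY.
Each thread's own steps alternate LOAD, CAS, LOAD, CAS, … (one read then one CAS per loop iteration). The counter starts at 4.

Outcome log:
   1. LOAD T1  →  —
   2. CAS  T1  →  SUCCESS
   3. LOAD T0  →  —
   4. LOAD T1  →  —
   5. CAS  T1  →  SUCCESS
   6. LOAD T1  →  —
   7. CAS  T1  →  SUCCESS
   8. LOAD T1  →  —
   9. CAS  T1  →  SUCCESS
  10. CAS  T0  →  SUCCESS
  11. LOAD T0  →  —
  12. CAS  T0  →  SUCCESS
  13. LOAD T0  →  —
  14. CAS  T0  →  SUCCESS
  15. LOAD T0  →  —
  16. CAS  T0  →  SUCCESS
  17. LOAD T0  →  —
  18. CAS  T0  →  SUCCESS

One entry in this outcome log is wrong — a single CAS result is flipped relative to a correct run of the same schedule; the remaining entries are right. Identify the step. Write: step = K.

step = 10

Correct run:
T1 LOAD — after: cnt=4, r=4 — load
T1 CAS — after: cnt=5, r=4 — ok
T0 LOAD — after: cnt=5, r=5 — load
T1 LOAD — after: cnt=5, r=5 — load
T1 CAS — after: cnt=6, r=5 — ok
T1 LOAD — after: cnt=6, r=6 — load
T1 CAS — after: cnt=7, r=6 — ok
T1 LOAD — after: cnt=7, r=7 — load
T1 CAS — after: cnt=8, r=7 — ok
T0 CAS — after: cnt=8, r=5 — retry
T0 LOAD — after: cnt=8, r=8 — load
T0 CAS — after: cnt=9, r=8 — ok
T0 LOAD — after: cnt=9, r=9 — load
T0 CAS — after: cnt=10, r=9 — ok
T0 LOAD — after: cnt=10, r=10 — load
T0 CAS — after: cnt=11, r=10 — ok
T0 LOAD — after: cnt=11, r=11 — load
T0 CAS — after: cnt=12, r=11 — ok
Flip is step 10.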